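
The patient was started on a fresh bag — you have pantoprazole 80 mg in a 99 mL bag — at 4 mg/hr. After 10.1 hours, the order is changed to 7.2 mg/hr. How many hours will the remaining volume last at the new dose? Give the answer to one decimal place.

5.5 hours

Initial rate:
Concentration = 80 mg ÷ 99 mL = 0.8080808 mg/mL
Rate = 4 mg/hr ÷ 0.8080808 mg/mL = 4.95 mL/hr
Volume infused so far = 4.95 mL/hr × 10.1 hr = 49.995 mL
Volume remaining = 99 − 49.995 = 49.005 mL
New rate:
Rate = 7.2 mg/hr ÷ 0.8080808 mg/mL = 8.91 mL/hr
Time remaining = 49.005 mL ÷ 8.91 mL/hr = 5.5 hr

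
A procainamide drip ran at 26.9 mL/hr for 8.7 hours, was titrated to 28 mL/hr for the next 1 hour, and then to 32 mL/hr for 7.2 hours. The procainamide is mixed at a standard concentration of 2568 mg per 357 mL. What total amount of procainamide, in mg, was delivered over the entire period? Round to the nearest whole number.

3542 mg

Concentration = 2568 mg ÷ 357 mL = 7.193277 mg/mL
Stage 1: 26.9 mL/hr × 8.7 hr = 234.03 mL → 234.03 mL × 7.193277 mg/mL = 1683.443 mg
Stage 2: 28 mL/hr × 1 hr = 28 mL → 28 mL × 7.193277 mg/mL = 201.4118 mg
Stage 3: 32 mL/hr × 7.2 hr = 230.4 mL → 230.4 mL × 7.193277 mg/mL = 1657.331 mg
Total = 1683.443 + 201.4118 + 1657.331 = 3542.186 mg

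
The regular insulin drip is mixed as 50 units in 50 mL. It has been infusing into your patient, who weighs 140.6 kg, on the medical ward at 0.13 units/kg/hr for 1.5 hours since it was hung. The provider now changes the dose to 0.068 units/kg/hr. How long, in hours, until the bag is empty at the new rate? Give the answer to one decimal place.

Initial rate:
Dose = 0.13 units/kg/hr × 140.6 kg = 18.278 units/hr
Concentration = 50 units ÷ 50 mL = 1 units/mL
Rate = 18.278 units/hr ÷ 1 units/mL = 18.278 mL/hr
Volume infused so far = 18.278 mL/hr × 1.5 hr = 27.417 mL
Volume remaining = 50 − 27.417 = 22.583 mL
New rate:
Dose = 0.068 units/kg/hr × 140.6 kg = 9.5608 units/hr
Rate = 9.5608 units/hr ÷ 1 units/mL = 9.5608 mL/hr
Time remaining = 22.583 mL ÷ 9.5608 mL/hr = 2.362041 hr

2.4 hours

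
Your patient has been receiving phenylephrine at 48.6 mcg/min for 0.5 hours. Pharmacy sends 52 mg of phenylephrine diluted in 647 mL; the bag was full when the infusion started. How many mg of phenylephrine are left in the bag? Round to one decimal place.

48.6 mcg/min × 60 min/hr = 2916 mcg/hr
Concentration = 52 mg ÷ 647 mL = 0.08037094 mg/mL = 80.37094 mcg/mL
Rate = 2916 mcg/hr ÷ 80.37094 mcg/mL = 36.28177 mL/hr
Volume infused = 36.28177 mL/hr × 0.5 hr = 18.14088 mL
Volume remaining = 647 − 18.14088 = 628.8591 mL
Drug remaining = 628.8591 mL × 80.37094 mcg/mL = 50542 mcg = 50.542 mg

50.5 mg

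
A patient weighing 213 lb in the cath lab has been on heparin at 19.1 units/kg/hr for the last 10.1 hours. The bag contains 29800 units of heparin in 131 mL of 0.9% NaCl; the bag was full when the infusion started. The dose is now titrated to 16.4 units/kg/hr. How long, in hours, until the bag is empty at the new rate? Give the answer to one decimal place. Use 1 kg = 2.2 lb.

Initial rate:
Weight = 213 lb ÷ 2.2 lb/kg = 96.81818 kg
Dose = 19.1 units/kg/hr × 96.81818 kg = 1849.227 units/hr
Concentration = 29800 units ÷ 131 mL = 227.4809 units/mL
Rate = 1849.227 units/hr ÷ 227.4809 units/mL = 8.129153 mL/hr
Volume infused so far = 8.129153 mL/hr × 10.1 hr = 82.10445 mL
Volume remaining = 131 − 82.10445 = 48.89555 mL
New rate:
Dose = 16.4 units/kg/hr × 96.81818 kg = 1587.818 units/hr
Rate = 1587.818 units/hr ÷ 227.4809 units/mL = 6.980006 mL/hr
Time remaining = 48.89555 mL ÷ 6.980006 mL/hr = 7.005087 hr

7.0 hours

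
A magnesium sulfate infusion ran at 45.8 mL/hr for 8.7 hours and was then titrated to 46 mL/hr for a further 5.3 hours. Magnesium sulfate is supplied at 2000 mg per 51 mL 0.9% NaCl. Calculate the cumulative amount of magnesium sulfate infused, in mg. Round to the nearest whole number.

25187 mg

Concentration = 2000 mg ÷ 51 mL = 39.21569 mg/mL
Stage 1: 45.8 mL/hr × 8.7 hr = 398.46 mL → 398.46 mL × 39.21569 mg/mL = 15625.88 mg
Stage 2: 46 mL/hr × 5.3 hr = 243.8 mL → 243.8 mL × 39.21569 mg/mL = 9560.784 mg
Total = 15625.88 + 9560.784 = 25186.67 mg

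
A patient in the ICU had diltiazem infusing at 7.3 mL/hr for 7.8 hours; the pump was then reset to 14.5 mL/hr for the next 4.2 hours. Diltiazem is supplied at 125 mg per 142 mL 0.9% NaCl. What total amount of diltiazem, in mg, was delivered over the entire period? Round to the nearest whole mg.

104 mg

Concentration = 125 mg ÷ 142 mL = 0.8802817 mg/mL
Stage 1: 7.3 mL/hr × 7.8 hr = 56.94 mL → 56.94 mL × 0.8802817 mg/mL = 50.12324 mg
Stage 2: 14.5 mL/hr × 4.2 hr = 60.9 mL → 60.9 mL × 0.8802817 mg/mL = 53.60915 mg
Total = 50.12324 + 53.60915 = 103.7324 mg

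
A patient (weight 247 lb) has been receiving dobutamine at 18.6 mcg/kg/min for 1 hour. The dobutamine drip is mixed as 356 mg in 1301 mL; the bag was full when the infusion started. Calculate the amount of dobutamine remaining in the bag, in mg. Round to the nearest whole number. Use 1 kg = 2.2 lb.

Weight = 247 lb ÷ 2.2 lb/kg = 112.2727 kg
Dose = 18.6 mcg/kg/min × 112.2727 kg = 2088.273 mcg/min
2088.273 mcg/min × 60 min/hr = 125296.4 mcg/hr
Concentration = 356 mg ÷ 1301 mL = 0.2736357 mg/mL = 273.6357 mcg/mL
Rate = 125296.4 mcg/hr ÷ 273.6357 mcg/mL = 457.8949 mL/hr
Volume infused = 457.8949 mL/hr × 1 hr = 457.8949 mL
Volume remaining = 1301 − 457.8949 = 843.1051 mL
Drug remaining = 843.1051 mL × 273.6357 mcg/mL = 230703.6 mcg = 230.7036 mg

231 mg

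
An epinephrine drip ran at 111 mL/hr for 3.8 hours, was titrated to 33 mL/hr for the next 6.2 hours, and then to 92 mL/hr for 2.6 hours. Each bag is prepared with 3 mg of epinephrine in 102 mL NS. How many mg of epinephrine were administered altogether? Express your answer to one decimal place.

Concentration = 3 mg ÷ 102 mL = 0.02941176 mg/mL
Stage 1: 111 mL/hr × 3.8 hr = 421.8 mL → 421.8 mL × 0.02941176 mg/mL = 12.40588 mg
Stage 2: 33 mL/hr × 6.2 hr = 204.6 mL → 204.6 mL × 0.02941176 mg/mL = 6.017647 mg
Stage 3: 92 mL/hr × 2.6 hr = 239.2 mL → 239.2 mL × 0.02941176 mg/mL = 7.035294 mg
Total = 12.40588 + 6.017647 + 7.035294 = 25.45882 mg

25.5 mg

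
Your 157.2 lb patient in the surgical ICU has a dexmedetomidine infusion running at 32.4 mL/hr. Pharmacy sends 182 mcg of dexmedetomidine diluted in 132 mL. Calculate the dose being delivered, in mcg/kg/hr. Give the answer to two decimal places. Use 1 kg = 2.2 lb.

Weight = 157.2 lb ÷ 2.2 lb/kg = 71.45455 kg
Concentration = 182 mcg ÷ 132 mL = 1.378788 mcg/mL
Drug rate = 32.4 mL/hr × 1.378788 mcg/mL = 44.67273 mcg/hr
44.67273 mcg/hr ÷ 71.45455 kg = 0.6251908 mcg/kg/hr

0.63 mcg/kg/hr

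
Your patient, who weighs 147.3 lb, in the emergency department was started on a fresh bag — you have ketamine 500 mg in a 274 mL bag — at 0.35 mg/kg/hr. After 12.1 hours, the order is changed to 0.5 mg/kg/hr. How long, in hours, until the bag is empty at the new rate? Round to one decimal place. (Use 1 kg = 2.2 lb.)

6.5 hours

Initial rate:
Weight = 147.3 lb ÷ 2.2 lb/kg = 66.95455 kg
Dose = 0.35 mg/kg/hr × 66.95455 kg = 23.43409 mg/hr
Concentration = 500 mg ÷ 274 mL = 1.824818 mg/mL
Rate = 23.43409 mg/hr ÷ 1.824818 mg/mL = 12.84188 mL/hr
Volume infused so far = 12.84188 mL/hr × 12.1 hr = 155.3868 mL
Volume remaining = 274 − 155.3868 = 118.6132 mL
New rate:
Dose = 0.5 mg/kg/hr × 66.95455 kg = 33.47727 mg/hr
Rate = 33.47727 mg/hr ÷ 1.824818 mg/mL = 18.34555 mL/hr
Time remaining = 118.6132 mL ÷ 18.34555 mL/hr = 6.465506 hr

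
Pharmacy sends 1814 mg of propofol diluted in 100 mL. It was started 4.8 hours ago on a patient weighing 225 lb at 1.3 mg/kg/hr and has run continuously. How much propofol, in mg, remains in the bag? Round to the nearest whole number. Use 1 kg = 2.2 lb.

Weight = 225 lb ÷ 2.2 lb/kg = 102.2727 kg
Dose = 1.3 mg/kg/hr × 102.2727 kg = 132.9545 mg/hr
Concentration = 1814 mg ÷ 100 mL = 18.14 mg/mL
Rate = 132.9545 mg/hr ÷ 18.14 mg/mL = 7.329358 mL/hr
Volume infused = 7.329358 mL/hr × 4.8 hr = 35.18092 mL
Volume remaining = 100 − 35.18092 = 64.81908 mL
Drug remaining = 64.81908 mL × 18.14 mg/mL = 1175.818 mg

1176 mg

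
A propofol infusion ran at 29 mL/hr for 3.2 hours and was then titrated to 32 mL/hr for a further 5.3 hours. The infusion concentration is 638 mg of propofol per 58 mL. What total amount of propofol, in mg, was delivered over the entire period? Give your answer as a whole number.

Concentration = 638 mg ÷ 58 mL = 11 mg/mL
Stage 1: 29 mL/hr × 3.2 hr = 92.8 mL → 92.8 mL × 11 mg/mL = 1020.8 mg
Stage 2: 32 mL/hr × 5.3 hr = 169.6 mL → 169.6 mL × 11 mg/mL = 1865.6 mg
Total = 1020.8 + 1865.6 = 2886.4 mg

2886 mg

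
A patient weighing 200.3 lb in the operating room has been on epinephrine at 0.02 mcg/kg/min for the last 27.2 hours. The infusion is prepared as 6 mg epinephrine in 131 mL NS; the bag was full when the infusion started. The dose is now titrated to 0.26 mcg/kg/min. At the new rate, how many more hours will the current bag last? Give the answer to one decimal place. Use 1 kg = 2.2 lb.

2.1 hours

Initial rate:
Weight = 200.3 lb ÷ 2.2 lb/kg = 91.04545 kg
Dose = 0.02 mcg/kg/min × 91.04545 kg = 1.820909 mcg/min
1.820909 mcg/min × 60 min/hr = 109.2545 mcg/hr
Concentration = 6 mg ÷ 131 mL = 0.04580153 mg/mL = 45.80153 mcg/mL
Rate = 109.2545 mcg/hr ÷ 45.80153 mcg/mL = 2.385391 mL/hr
Volume infused so far = 2.385391 mL/hr × 27.2 hr = 64.88263 mL
Volume remaining = 131 − 64.88263 = 66.11737 mL
New rate:
Dose = 0.26 mcg/kg/min × 91.04545 kg = 23.67182 mcg/min
23.67182 mcg/min × 60 min/hr = 1420.309 mcg/hr
Rate = 1420.309 mcg/hr ÷ 45.80153 mcg/mL = 31.01008 mL/hr
Time remaining = 66.11737 mL ÷ 31.01008 mL/hr = 2.132125 hr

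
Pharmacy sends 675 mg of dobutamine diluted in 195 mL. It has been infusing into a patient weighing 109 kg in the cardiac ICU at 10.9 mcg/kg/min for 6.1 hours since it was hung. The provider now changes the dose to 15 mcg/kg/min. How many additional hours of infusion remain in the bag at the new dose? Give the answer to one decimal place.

2.4 hours

Initial rate:
Dose = 10.9 mcg/kg/min × 109 kg = 1188.1 mcg/min
1188.1 mcg/min × 60 min/hr = 71286 mcg/hr
Concentration = 675 mg ÷ 195 mL = 3.461538 mg/mL = 3461.538 mcg/mL
Rate = 71286 mcg/hr ÷ 3461.538 mcg/mL = 20.59373 mL/hr
Volume infused so far = 20.59373 mL/hr × 6.1 hr = 125.6218 mL
Volume remaining = 195 − 125.6218 = 69.37823 mL
New rate:
Dose = 15 mcg/kg/min × 109 kg = 1635 mcg/min
1635 mcg/min × 60 min/hr = 98100 mcg/hr
Rate = 98100 mcg/hr ÷ 3461.538 mcg/mL = 28.34 mL/hr
Time remaining = 69.37823 mL ÷ 28.34 mL/hr = 2.448067 hr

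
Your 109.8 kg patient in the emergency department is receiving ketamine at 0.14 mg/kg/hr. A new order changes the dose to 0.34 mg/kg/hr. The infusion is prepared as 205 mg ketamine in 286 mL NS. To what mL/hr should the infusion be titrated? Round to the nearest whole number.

52 mL/hr

Dose = 0.34 mg/kg/hr × 109.8 kg = 37.332 mg/hr
Concentration = 205 mg ÷ 286 mL = 0.7167832 mg/mL
Rate = 37.332 mg/hr ÷ 0.7167832 mg/mL = 52.08269 mL/hr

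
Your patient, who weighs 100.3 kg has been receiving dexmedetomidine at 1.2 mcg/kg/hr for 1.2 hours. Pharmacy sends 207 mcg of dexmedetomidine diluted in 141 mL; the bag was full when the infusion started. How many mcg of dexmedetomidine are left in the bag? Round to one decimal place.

Dose = 1.2 mcg/kg/hr × 100.3 kg = 120.36 mcg/hr
Concentration = 207 mcg ÷ 141 mL = 1.468085 mcg/mL
Rate = 120.36 mcg/hr ÷ 1.468085 mcg/mL = 81.98435 mL/hr
Volume infused = 81.98435 mL/hr × 1.2 hr = 98.38122 mL
Volume remaining = 141 − 98.38122 = 42.61878 mL
Drug remaining = 42.61878 mL × 1.468085 mcg/mL = 62.568 mcg

62.6 mcg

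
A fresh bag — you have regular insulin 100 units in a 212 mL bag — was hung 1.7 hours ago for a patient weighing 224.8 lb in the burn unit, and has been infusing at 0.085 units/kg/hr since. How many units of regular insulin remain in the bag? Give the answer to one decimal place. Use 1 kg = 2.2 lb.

Weight = 224.8 lb ÷ 2.2 lb/kg = 102.1818 kg
Dose = 0.085 units/kg/hr × 102.1818 kg = 8.685455 units/hr
Concentration = 100 units ÷ 212 mL = 0.4716981 units/mL
Rate = 8.685455 units/hr ÷ 0.4716981 units/mL = 18.41316 mL/hr
Volume infused = 18.41316 mL/hr × 1.7 hr = 31.30238 mL
Volume remaining = 212 − 31.30238 = 180.6976 mL
Drug remaining = 180.6976 mL × 0.4716981 units/mL = 85.23473 units

85.2 units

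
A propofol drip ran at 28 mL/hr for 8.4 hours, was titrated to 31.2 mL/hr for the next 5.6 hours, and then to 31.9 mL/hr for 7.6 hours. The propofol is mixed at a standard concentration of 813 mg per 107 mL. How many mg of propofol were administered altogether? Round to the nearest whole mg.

Concentration = 813 mg ÷ 107 mL = 7.598131 mg/mL
Stage 1: 28 mL/hr × 8.4 hr = 235.2 mL → 235.2 mL × 7.598131 mg/mL = 1787.08 mg
Stage 2: 31.2 mL/hr × 5.6 hr = 174.72 mL → 174.72 mL × 7.598131 mg/mL = 1327.545 mg
Stage 3: 31.9 mL/hr × 7.6 hr = 242.44 mL → 242.44 mL × 7.598131 mg/mL = 1842.091 mg
Total = 1787.08 + 1327.545 + 1842.091 = 4956.717 mg

4957 mg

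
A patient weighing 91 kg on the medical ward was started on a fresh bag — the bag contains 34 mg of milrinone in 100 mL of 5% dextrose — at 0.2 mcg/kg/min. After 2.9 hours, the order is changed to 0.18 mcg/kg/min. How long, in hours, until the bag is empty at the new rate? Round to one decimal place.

Initial rate:
Dose = 0.2 mcg/kg/min × 91 kg = 18.2 mcg/min
18.2 mcg/min × 60 min/hr = 1092 mcg/hr
Concentration = 34 mg ÷ 100 mL = 0.34 mg/mL = 340 mcg/mL
Rate = 1092 mcg/hr ÷ 340 mcg/mL = 3.211765 mL/hr
Volume infused so far = 3.211765 mL/hr × 2.9 hr = 9.314118 mL
Volume remaining = 100 − 9.314118 = 90.68588 mL
New rate:
Dose = 0.18 mcg/kg/min × 91 kg = 16.38 mcg/min
16.38 mcg/min × 60 min/hr = 982.8 mcg/hr
Rate = 982.8 mcg/hr ÷ 340 mcg/mL = 2.890588 mL/hr
Time remaining = 90.68588 mL ÷ 2.890588 mL/hr = 31.37281 hr

31.4 hours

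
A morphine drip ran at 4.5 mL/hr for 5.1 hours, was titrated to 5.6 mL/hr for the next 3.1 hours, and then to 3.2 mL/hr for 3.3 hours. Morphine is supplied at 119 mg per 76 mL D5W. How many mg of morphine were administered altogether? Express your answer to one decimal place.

79.7 mg

Concentration = 119 mg ÷ 76 mL = 1.565789 mg/mL
Stage 1: 4.5 mL/hr × 5.1 hr = 22.95 mL → 22.95 mL × 1.565789 mg/mL = 35.93487 mg
Stage 2: 5.6 mL/hr × 3.1 hr = 17.36 mL → 17.36 mL × 1.565789 mg/mL = 27.18211 mg
Stage 3: 3.2 mL/hr × 3.3 hr = 10.56 mL → 10.56 mL × 1.565789 mg/mL = 16.53474 mg
Total = 35.93487 + 27.18211 + 16.53474 = 79.65171 mg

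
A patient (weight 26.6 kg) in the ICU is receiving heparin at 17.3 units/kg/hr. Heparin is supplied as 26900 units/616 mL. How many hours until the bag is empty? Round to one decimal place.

Dose = 17.3 units/kg/hr × 26.6 kg = 460.18 units/hr
Concentration = 26900 units ÷ 616 mL = 43.66883 units/mL
Rate = 460.18 units/hr ÷ 43.66883 units/mL = 10.53795 mL/hr
Duration = 616 mL ÷ 10.53795 mL/hr = 58.45539 hr

58.5 hours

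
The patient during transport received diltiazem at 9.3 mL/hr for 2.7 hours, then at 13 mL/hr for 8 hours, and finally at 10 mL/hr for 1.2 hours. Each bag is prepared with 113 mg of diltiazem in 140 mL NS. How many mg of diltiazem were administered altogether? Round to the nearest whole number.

Concentration = 113 mg ÷ 140 mL = 0.8071429 mg/mL
Stage 1: 9.3 mL/hr × 2.7 hr = 25.11 mL → 25.11 mL × 0.8071429 mg/mL = 20.26736 mg
Stage 2: 13 mL/hr × 8 hr = 104 mL → 104 mL × 0.8071429 mg/mL = 83.94286 mg
Stage 3: 10 mL/hr × 1.2 hr = 12 mL → 12 mL × 0.8071429 mg/mL = 9.685714 mg
Total = 20.26736 + 83.94286 + 9.685714 = 113.8959 mg

114 mg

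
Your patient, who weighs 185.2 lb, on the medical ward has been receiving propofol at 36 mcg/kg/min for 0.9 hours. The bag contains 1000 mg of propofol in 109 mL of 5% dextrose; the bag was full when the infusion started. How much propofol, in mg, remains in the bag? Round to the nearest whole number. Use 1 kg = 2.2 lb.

836 mg

Weight = 185.2 lb ÷ 2.2 lb/kg = 84.18182 kg
Dose = 36 mcg/kg/min × 84.18182 kg = 3030.545 mcg/min
3030.545 mcg/min × 60 min/hr = 181832.7 mcg/hr
Concentration = 1000 mg ÷ 109 mL = 9.174312 mg/mL = 9174.312 mcg/mL
Rate = 181832.7 mcg/hr ÷ 9174.312 mcg/mL = 19.81977 mL/hr
Volume infused = 19.81977 mL/hr × 0.9 hr = 17.83779 mL
Volume remaining = 109 − 17.83779 = 91.16221 mL
Drug remaining = 91.16221 mL × 9174.312 mcg/mL = 836350.5 mcg = 836.3505 mg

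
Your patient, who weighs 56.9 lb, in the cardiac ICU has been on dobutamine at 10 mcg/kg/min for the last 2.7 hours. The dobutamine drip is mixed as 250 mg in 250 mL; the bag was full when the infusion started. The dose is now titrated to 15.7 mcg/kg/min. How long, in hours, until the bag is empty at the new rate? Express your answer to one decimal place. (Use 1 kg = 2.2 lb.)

Initial rate:
Weight = 56.9 lb ÷ 2.2 lb/kg = 25.86364 kg
Dose = 10 mcg/kg/min × 25.86364 kg = 258.6364 mcg/min
258.6364 mcg/min × 60 min/hr = 15518.18 mcg/hr
Concentration = 250 mg ÷ 250 mL = 1 mg/mL = 1000 mcg/mL
Rate = 15518.18 mcg/hr ÷ 1000 mcg/mL = 15.51818 mL/hr
Volume infused so far = 15.51818 mL/hr × 2.7 hr = 41.89909 mL
Volume remaining = 250 − 41.89909 = 208.1009 mL
New rate:
Dose = 15.7 mcg/kg/min × 25.86364 kg = 406.0591 mcg/min
406.0591 mcg/min × 60 min/hr = 24363.55 mcg/hr
Rate = 24363.55 mcg/hr ÷ 1000 mcg/mL = 24.36355 mL/hr
Time remaining = 208.1009 mL ÷ 24.36355 mL/hr = 8.541487 hr

8.5 hours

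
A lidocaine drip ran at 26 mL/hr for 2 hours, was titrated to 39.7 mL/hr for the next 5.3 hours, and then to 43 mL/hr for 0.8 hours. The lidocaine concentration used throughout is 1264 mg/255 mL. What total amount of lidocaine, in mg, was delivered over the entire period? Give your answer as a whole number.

Concentration = 1264 mg ÷ 255 mL = 4.956863 mg/mL
Stage 1: 26 mL/hr × 2 hr = 52 mL → 52 mL × 4.956863 mg/mL = 257.7569 mg
Stage 2: 39.7 mL/hr × 5.3 hr = 210.41 mL → 210.41 mL × 4.956863 mg/mL = 1042.973 mg
Stage 3: 43 mL/hr × 0.8 hr = 34.4 mL → 34.4 mL × 4.956863 mg/mL = 170.5161 mg
Total = 257.7569 + 1042.973 + 170.5161 = 1471.246 mg

1471 mg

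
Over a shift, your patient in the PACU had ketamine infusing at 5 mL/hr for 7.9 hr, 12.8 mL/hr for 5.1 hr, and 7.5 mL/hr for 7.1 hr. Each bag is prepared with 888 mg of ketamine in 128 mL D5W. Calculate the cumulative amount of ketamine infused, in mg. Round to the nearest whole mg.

Concentration = 888 mg ÷ 128 mL = 6.9375 mg/mL
Stage 1: 5 mL/hr × 7.9 hr = 39.5 mL → 39.5 mL × 6.9375 mg/mL = 274.0312 mg
Stage 2: 12.8 mL/hr × 5.1 hr = 65.28 mL → 65.28 mL × 6.9375 mg/mL = 452.88 mg
Stage 3: 7.5 mL/hr × 7.1 hr = 53.25 mL → 53.25 mL × 6.9375 mg/mL = 369.4219 mg
Total = 274.0312 + 452.88 + 369.4219 = 1096.333 mg

1096 mg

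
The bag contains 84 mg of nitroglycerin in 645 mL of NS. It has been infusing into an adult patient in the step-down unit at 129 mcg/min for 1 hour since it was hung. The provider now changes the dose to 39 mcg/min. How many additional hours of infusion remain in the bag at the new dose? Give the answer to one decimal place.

32.6 hours

Initial rate:
129 mcg/min × 60 min/hr = 7740 mcg/hr
Concentration = 84 mg ÷ 645 mL = 0.1302326 mg/mL = 130.2326 mcg/mL
Rate = 7740 mcg/hr ÷ 130.2326 mcg/mL = 59.43214 mL/hr
Volume infused so far = 59.43214 mL/hr × 1 hr = 59.43214 mL
Volume remaining = 645 − 59.43214 = 585.5679 mL
New rate:
39 mcg/min × 60 min/hr = 2340 mcg/hr
Rate = 2340 mcg/hr ÷ 130.2326 mcg/mL = 17.96786 mL/hr
Time remaining = 585.5679 mL ÷ 17.96786 mL/hr = 32.58974 hr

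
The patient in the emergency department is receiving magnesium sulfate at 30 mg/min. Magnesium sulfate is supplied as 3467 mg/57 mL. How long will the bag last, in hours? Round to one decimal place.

30 mg/min × 60 min/hr = 1800 mg/hr
Concentration = 3467 mg ÷ 57 mL = 60.82456 mg/mL
Rate = 1800 mg/hr ÷ 60.82456 mg/mL = 29.59331 mL/hr
Duration = 57 mL ÷ 29.59331 mL/hr = 1.926111 hr

1.9 hours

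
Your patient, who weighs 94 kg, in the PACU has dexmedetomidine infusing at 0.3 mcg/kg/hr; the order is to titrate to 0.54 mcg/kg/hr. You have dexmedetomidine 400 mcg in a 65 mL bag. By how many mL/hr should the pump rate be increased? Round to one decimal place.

3.7 mL/hr

At the current dose:
Dose = 0.3 mcg/kg/hr × 94 kg = 28.2 mcg/hr
Concentration = 400 mcg ÷ 65 mL = 6.153846 mcg/mL
Rate = 28.2 mcg/hr ÷ 6.153846 mcg/mL = 4.5825 mL/hr
At the new dose:
Dose = 0.54 mcg/kg/hr × 94 kg = 50.76 mcg/hr
Rate = 50.76 mcg/hr ÷ 6.153846 mcg/mL = 8.2485 mL/hr
Change = 8.2485 − 4.5825 = 3.666 mL/hr → 3.666 mL/hr increase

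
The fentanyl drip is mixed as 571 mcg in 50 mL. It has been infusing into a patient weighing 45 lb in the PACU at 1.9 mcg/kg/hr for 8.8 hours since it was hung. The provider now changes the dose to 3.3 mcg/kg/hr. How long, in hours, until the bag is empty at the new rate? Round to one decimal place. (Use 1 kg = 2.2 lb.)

3.4 hours

Initial rate:
Weight = 45 lb ÷ 2.2 lb/kg = 20.45455 kg
Dose = 1.9 mcg/kg/hr × 20.45455 kg = 38.86364 mcg/hr
Concentration = 571 mcg ÷ 50 mL = 11.42 mcg/mL
Rate = 38.86364 mcg/hr ÷ 11.42 mcg/mL = 3.403121 mL/hr
Volume infused so far = 3.403121 mL/hr × 8.8 hr = 29.94746 mL
Volume remaining = 50 − 29.94746 = 20.05254 mL
New rate:
Dose = 3.3 mcg/kg/hr × 20.45455 kg = 67.5 mcg/hr
Rate = 67.5 mcg/hr ÷ 11.42 mcg/mL = 5.910683 mL/hr
Time remaining = 20.05254 mL ÷ 5.910683 mL/hr = 3.392593 hr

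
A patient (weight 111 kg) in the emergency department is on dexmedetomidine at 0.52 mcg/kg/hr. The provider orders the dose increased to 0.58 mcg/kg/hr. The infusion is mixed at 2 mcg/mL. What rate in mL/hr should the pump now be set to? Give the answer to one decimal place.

Dose = 0.58 mcg/kg/hr × 111 kg = 64.38 mcg/hr
Rate = 64.38 mcg/hr ÷ 2 mcg/mL = 32.19 mL/hr

32.2 mL/hr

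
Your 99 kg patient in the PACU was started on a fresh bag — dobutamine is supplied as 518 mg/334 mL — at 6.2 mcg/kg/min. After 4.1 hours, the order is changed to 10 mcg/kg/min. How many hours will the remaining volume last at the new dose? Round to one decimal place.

6.2 hours

Initial rate:
Dose = 6.2 mcg/kg/min × 99 kg = 613.8 mcg/min
613.8 mcg/min × 60 min/hr = 36828 mcg/hr
Concentration = 518 mg ÷ 334 mL = 1.550898 mg/mL = 1550.898 mcg/mL
Rate = 36828 mcg/hr ÷ 1550.898 mcg/mL = 23.74624 mL/hr
Volume infused so far = 23.74624 mL/hr × 4.1 hr = 97.35958 mL
Volume remaining = 334 − 97.35958 = 236.6404 mL
New rate:
Dose = 10 mcg/kg/min × 99 kg = 990 mcg/min
990 mcg/min × 60 min/hr = 59400 mcg/hr
Rate = 59400 mcg/hr ÷ 1550.898 mcg/mL = 38.30039 mL/hr
Time remaining = 236.6404 mL ÷ 38.30039 mL/hr = 6.178539 hr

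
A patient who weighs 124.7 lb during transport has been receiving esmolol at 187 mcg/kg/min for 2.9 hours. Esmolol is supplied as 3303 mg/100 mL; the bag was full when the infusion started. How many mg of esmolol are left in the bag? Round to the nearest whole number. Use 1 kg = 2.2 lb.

1459 mg

Weight = 124.7 lb ÷ 2.2 lb/kg = 56.68182 kg
Dose = 187 mcg/kg/min × 56.68182 kg = 10599.5 mcg/min
10599.5 mcg/min × 60 min/hr = 635970 mcg/hr
Concentration = 3303 mg ÷ 100 mL = 33.03 mg/mL = 33030 mcg/mL
Rate = 635970 mcg/hr ÷ 33030 mcg/mL = 19.25431 mL/hr
Volume infused = 19.25431 mL/hr × 2.9 hr = 55.83751 mL
Volume remaining = 100 − 55.83751 = 44.16249 mL
Drug remaining = 44.16249 mL × 33030 mcg/mL = 1458687 mcg = 1458.687 mg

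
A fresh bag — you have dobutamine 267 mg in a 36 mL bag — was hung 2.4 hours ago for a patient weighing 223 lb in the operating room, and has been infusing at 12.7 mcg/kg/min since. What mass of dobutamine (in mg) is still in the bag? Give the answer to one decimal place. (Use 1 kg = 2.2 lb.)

Weight = 223 lb ÷ 2.2 lb/kg = 101.3636 kg
Dose = 12.7 mcg/kg/min × 101.3636 kg = 1287.318 mcg/min
1287.318 mcg/min × 60 min/hr = 77239.09 mcg/hr
Concentration = 267 mg ÷ 36 mL = 7.416667 mg/mL = 7416.667 mcg/mL
Rate = 77239.09 mcg/hr ÷ 7416.667 mcg/mL = 10.41426 mL/hr
Volume infused = 10.41426 mL/hr × 2.4 hr = 24.99422 mL
Volume remaining = 36 − 24.99422 = 11.00578 mL
Drug remaining = 11.00578 mL × 7416.667 mcg/mL = 81626.18 mcg = 81.62618 mg

81.6 mg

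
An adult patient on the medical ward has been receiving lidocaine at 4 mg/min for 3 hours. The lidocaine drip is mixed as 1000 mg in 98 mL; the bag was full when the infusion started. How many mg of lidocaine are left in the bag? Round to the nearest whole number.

4 mg/min × 60 min/hr = 240 mg/hr
Concentration = 1000 mg ÷ 98 mL = 10.20408 mg/mL
Rate = 240 mg/hr ÷ 10.20408 mg/mL = 23.52 mL/hr
Volume infused = 23.52 mL/hr × 3 hr = 70.56 mL
Volume remaining = 98 − 70.56 = 27.44 mL
Drug remaining = 27.44 mL × 10.20408 mg/mL = 280 mg

280 mg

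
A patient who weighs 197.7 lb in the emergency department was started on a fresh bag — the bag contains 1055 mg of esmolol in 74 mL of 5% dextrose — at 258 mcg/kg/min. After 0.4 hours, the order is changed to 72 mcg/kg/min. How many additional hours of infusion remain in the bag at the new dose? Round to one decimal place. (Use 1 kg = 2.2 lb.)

1.3 hours

Initial rate:
Weight = 197.7 lb ÷ 2.2 lb/kg = 89.86364 kg
Dose = 258 mcg/kg/min × 89.86364 kg = 23184.82 mcg/min
23184.82 mcg/min × 60 min/hr = 1391089 mcg/hr
Concentration = 1055 mg ÷ 74 mL = 14.25676 mg/mL = 14256.76 mcg/mL
Rate = 1391089 mcg/hr ÷ 14256.76 mcg/mL = 97.57402 mL/hr
Volume infused so far = 97.57402 mL/hr × 0.4 hr = 39.02961 mL
Volume remaining = 74 − 39.02961 = 34.97039 mL
New rate:
Dose = 72 mcg/kg/min × 89.86364 kg = 6470.182 mcg/min
6470.182 mcg/min × 60 min/hr = 388210.9 mcg/hr
Rate = 388210.9 mcg/hr ÷ 14256.76 mcg/mL = 27.22996 mL/hr
Time remaining = 34.97039 mL ÷ 27.22996 mL/hr = 1.284262 hr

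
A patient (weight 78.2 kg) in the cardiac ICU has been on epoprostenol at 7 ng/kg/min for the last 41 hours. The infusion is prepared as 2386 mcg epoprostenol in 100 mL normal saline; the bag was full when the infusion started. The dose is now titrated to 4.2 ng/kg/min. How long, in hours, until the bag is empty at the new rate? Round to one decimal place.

Initial rate:
Dose = 7 ng/kg/min × 78.2 kg = 547.4 ng/min
547.4 ng/min × 60 min/hr = 32844 ng/hr
Concentration = 2386 mcg ÷ 100 mL = 23.86 mcg/mL = 23860 ng/mL
Rate = 32844 ng/hr ÷ 23860 ng/mL = 1.37653 mL/hr
Volume infused so far = 1.37653 mL/hr × 41 hr = 56.43772 mL
Volume remaining = 100 − 56.43772 = 43.56228 mL
New rate:
Dose = 4.2 ng/kg/min × 78.2 kg = 328.44 ng/min
328.44 ng/min × 60 min/hr = 19706.4 ng/hr
Rate = 19706.4 ng/hr ÷ 23860 ng/mL = 0.8259179 mL/hr
Time remaining = 43.56228 mL ÷ 0.8259179 mL/hr = 52.74408 hr

52.7 hours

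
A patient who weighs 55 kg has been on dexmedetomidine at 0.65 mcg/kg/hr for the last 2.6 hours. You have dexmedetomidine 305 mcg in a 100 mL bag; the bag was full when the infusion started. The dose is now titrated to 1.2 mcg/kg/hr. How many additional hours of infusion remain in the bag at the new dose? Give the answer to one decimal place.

3.2 hours

Initial rate:
Dose = 0.65 mcg/kg/hr × 55 kg = 35.75 mcg/hr
Concentration = 305 mcg ÷ 100 mL = 3.05 mcg/mL
Rate = 35.75 mcg/hr ÷ 3.05 mcg/mL = 11.72131 mL/hr
Volume infused so far = 11.72131 mL/hr × 2.6 hr = 30.47541 mL
Volume remaining = 100 − 30.47541 = 69.52459 mL
New rate:
Dose = 1.2 mcg/kg/hr × 55 kg = 66 mcg/hr
Rate = 66 mcg/hr ÷ 3.05 mcg/mL = 21.63934 mL/hr
Time remaining = 69.52459 mL ÷ 21.63934 mL/hr = 3.212879 hr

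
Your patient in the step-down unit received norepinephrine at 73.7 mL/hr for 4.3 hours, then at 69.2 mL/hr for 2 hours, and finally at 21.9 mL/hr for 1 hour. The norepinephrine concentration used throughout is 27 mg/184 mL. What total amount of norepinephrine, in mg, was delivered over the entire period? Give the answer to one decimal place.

Concentration = 27 mg ÷ 184 mL = 0.1467391 mg/mL
Stage 1: 73.7 mL/hr × 4.3 hr = 316.91 mL → 316.91 mL × 0.1467391 mg/mL = 46.5031 mg
Stage 2: 69.2 mL/hr × 2 hr = 138.4 mL → 138.4 mL × 0.1467391 mg/mL = 20.3087 mg
Stage 3: 21.9 mL/hr × 1 hr = 21.9 mL → 21.9 mL × 0.1467391 mg/mL = 3.213587 mg
Total = 46.5031 + 20.3087 + 3.213587 = 70.02538 mg

70.0 mg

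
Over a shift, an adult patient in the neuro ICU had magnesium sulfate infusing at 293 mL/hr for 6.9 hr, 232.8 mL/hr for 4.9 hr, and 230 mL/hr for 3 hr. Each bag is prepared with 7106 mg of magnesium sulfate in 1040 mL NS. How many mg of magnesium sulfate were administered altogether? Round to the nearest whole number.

Concentration = 7106 mg ÷ 1040 mL = 6.832692 mg/mL
Stage 1: 293 mL/hr × 6.9 hr = 2021.7 mL → 2021.7 mL × 6.832692 mg/mL = 13813.65 mg
Stage 2: 232.8 mL/hr × 4.9 hr = 1140.72 mL → 1140.72 mL × 6.832692 mg/mL = 7794.189 mg
Stage 3: 230 mL/hr × 3 hr = 690 mL → 690 mL × 6.832692 mg/mL = 4714.558 mg
Total = 13813.65 + 7794.189 + 4714.558 = 26322.4 mg

26322 mg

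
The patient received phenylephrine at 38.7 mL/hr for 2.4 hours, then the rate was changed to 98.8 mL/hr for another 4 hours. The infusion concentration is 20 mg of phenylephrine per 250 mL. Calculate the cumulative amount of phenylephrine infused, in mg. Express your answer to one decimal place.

Concentration = 20 mg ÷ 250 mL = 0.08 mg/mL
Stage 1: 38.7 mL/hr × 2.4 hr = 92.88 mL → 92.88 mL × 0.08 mg/mL = 7.4304 mg
Stage 2: 98.8 mL/hr × 4 hr = 395.2 mL → 395.2 mL × 0.08 mg/mL = 31.616 mg
Total = 7.4304 + 31.616 = 39.0464 mg

39.0 mg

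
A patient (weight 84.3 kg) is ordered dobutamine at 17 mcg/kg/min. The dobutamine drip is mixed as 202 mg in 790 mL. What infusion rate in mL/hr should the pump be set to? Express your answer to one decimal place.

Dose = 17 mcg/kg/min × 84.3 kg = 1433.1 mcg/min
1433.1 mcg/min × 60 min/hr = 85986 mcg/hr
Concentration = 202 mg ÷ 790 mL = 0.2556962 mg/mL = 255.6962 mcg/mL
Rate = 85986 mcg/hr ÷ 255.6962 mcg/mL = 336.2819 mL/hr

336.3 mL/hr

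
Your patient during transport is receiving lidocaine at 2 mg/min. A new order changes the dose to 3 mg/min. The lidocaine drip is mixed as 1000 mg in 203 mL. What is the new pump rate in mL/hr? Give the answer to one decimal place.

3 mg/min × 60 min/hr = 180 mg/hr
Concentration = 1000 mg ÷ 203 mL = 4.926108 mg/mL
Rate = 180 mg/hr ÷ 4.926108 mg/mL = 36.54 mL/hr

36.5 mL/hr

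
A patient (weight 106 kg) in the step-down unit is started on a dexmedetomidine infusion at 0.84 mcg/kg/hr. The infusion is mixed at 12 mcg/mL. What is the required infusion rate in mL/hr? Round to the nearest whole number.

7 mL/hr

Dose = 0.84 mcg/kg/hr × 106 kg = 89.04 mcg/hr
Rate = 89.04 mcg/hr ÷ 12 mcg/mL = 7.42 mL/hr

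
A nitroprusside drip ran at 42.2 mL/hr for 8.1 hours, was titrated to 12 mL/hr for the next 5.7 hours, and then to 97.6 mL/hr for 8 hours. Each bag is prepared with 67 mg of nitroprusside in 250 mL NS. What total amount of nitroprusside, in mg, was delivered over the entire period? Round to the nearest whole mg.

319 mg

Concentration = 67 mg ÷ 250 mL = 0.268 mg/mL
Stage 1: 42.2 mL/hr × 8.1 hr = 341.82 mL → 341.82 mL × 0.268 mg/mL = 91.60776 mg
Stage 2: 12 mL/hr × 5.7 hr = 68.4 mL → 68.4 mL × 0.268 mg/mL = 18.3312 mg
Stage 3: 97.6 mL/hr × 8 hr = 780.8 mL → 780.8 mL × 0.268 mg/mL = 209.2544 mg
Total = 91.60776 + 18.3312 + 209.2544 = 319.1934 mg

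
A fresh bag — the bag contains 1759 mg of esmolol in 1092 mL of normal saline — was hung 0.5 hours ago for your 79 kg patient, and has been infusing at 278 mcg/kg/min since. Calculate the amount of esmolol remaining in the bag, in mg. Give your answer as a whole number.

1100 mg

Dose = 278 mcg/kg/min × 79 kg = 21962 mcg/min
21962 mcg/min × 60 min/hr = 1317720 mcg/hr
Concentration = 1759 mg ÷ 1092 mL = 1.610806 mg/mL = 1610.806 mcg/mL
Rate = 1317720 mcg/hr ÷ 1610.806 mcg/mL = 818.0502 mL/hr
Volume infused = 818.0502 mL/hr × 0.5 hr = 409.0251 mL
Volume remaining = 1092 − 409.0251 = 682.9749 mL
Drug remaining = 682.9749 mL × 1610.806 mcg/mL = 1100140 mcg = 1100.14 mg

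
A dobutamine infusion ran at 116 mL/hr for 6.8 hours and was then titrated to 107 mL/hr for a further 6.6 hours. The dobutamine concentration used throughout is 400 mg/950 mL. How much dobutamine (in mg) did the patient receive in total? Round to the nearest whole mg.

629 mg

Concentration = 400 mg ÷ 950 mL = 0.4210526 mg/mL
Stage 1: 116 mL/hr × 6.8 hr = 788.8 mL → 788.8 mL × 0.4210526 mg/mL = 332.1263 mg
Stage 2: 107 mL/hr × 6.6 hr = 706.2 mL → 706.2 mL × 0.4210526 mg/mL = 297.3474 mg
Total = 332.1263 + 297.3474 = 629.4737 mg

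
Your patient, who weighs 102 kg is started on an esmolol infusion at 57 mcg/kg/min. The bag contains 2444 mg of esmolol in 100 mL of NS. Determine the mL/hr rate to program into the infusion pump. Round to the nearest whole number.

Dose = 57 mcg/kg/min × 102 kg = 5814 mcg/min
5814 mcg/min × 60 min/hr = 348840 mcg/hr
Concentration = 2444 mg ÷ 100 mL = 24.44 mg/mL = 24440 mcg/mL
Rate = 348840 mcg/hr ÷ 24440 mcg/mL = 14.27332 mL/hr

14 mL/hr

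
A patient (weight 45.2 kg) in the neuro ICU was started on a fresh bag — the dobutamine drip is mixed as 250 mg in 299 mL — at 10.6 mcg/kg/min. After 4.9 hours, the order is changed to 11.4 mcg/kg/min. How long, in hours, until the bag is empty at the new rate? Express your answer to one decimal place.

3.5 hours

Initial rate:
Dose = 10.6 mcg/kg/min × 45.2 kg = 479.12 mcg/min
479.12 mcg/min × 60 min/hr = 28747.2 mcg/hr
Concentration = 250 mg ÷ 299 mL = 0.8361204 mg/mL = 836.1204 mcg/mL
Rate = 28747.2 mcg/hr ÷ 836.1204 mcg/mL = 34.38165 mL/hr
Volume infused so far = 34.38165 mL/hr × 4.9 hr = 168.4701 mL
Volume remaining = 299 − 168.4701 = 130.5299 mL
New rate:
Dose = 11.4 mcg/kg/min × 45.2 kg = 515.28 mcg/min
515.28 mcg/min × 60 min/hr = 30916.8 mcg/hr
Rate = 30916.8 mcg/hr ÷ 836.1204 mcg/mL = 36.97649 mL/hr
Time remaining = 130.5299 mL ÷ 36.97649 mL/hr = 3.530078 hr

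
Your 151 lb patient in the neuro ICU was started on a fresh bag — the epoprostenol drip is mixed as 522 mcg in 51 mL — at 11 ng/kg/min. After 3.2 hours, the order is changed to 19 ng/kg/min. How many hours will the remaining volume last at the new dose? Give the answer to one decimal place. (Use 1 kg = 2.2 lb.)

Initial rate:
Weight = 151 lb ÷ 2.2 lb/kg = 68.63636 kg
Dose = 11 ng/kg/min × 68.63636 kg = 755 ng/min
755 ng/min × 60 min/hr = 45300 ng/hr
Concentration = 522 mcg ÷ 51 mL = 10.23529 mcg/mL = 10235.29 ng/mL
Rate = 45300 ng/hr ÷ 10235.29 ng/mL = 4.425862 mL/hr
Volume infused so far = 4.425862 mL/hr × 3.2 hr = 14.16276 mL
Volume remaining = 51 − 14.16276 = 36.83724 mL
New rate:
Dose = 19 ng/kg/min × 68.63636 kg = 1304.091 ng/min
1304.091 ng/min × 60 min/hr = 78245.45 ng/hr
Rate = 78245.45 ng/hr ÷ 10235.29 ng/mL = 7.644671 mL/hr
Time remaining = 36.83724 mL ÷ 7.644671 mL/hr = 4.818682 hr

4.8 hours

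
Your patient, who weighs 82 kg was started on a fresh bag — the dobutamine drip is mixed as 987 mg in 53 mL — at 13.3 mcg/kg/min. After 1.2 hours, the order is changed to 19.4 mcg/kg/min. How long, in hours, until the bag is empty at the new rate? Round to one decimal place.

Initial rate:
Dose = 13.3 mcg/kg/min × 82 kg = 1090.6 mcg/min
1090.6 mcg/min × 60 min/hr = 65436 mcg/hr
Concentration = 987 mg ÷ 53 mL = 18.62264 mg/mL = 18622.64 mcg/mL
Rate = 65436 mcg/hr ÷ 18622.64 mcg/mL = 3.513787 mL/hr
Volume infused so far = 3.513787 mL/hr × 1.2 hr = 4.216545 mL
Volume remaining = 53 − 4.216545 = 48.78346 mL
New rate:
Dose = 19.4 mcg/kg/min × 82 kg = 1590.8 mcg/min
1590.8 mcg/min × 60 min/hr = 95448 mcg/hr
Rate = 95448 mcg/hr ÷ 18622.64 mcg/mL = 5.125374 mL/hr
Time remaining = 48.78346 mL ÷ 5.125374 mL/hr = 9.518029 hr

9.5 hours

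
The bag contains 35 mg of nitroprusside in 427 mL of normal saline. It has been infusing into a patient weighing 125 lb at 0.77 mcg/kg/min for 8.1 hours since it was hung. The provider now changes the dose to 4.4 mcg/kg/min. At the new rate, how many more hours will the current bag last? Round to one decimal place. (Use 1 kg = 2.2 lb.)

0.9 hours

Initial rate:
Weight = 125 lb ÷ 2.2 lb/kg = 56.81818 kg
Dose = 0.77 mcg/kg/min × 56.81818 kg = 43.75 mcg/min
43.75 mcg/min × 60 min/hr = 2625 mcg/hr
Concentration = 35 mg ÷ 427 mL = 0.08196721 mg/mL = 81.96721 mcg/mL
Rate = 2625 mcg/hr ÷ 81.96721 mcg/mL = 32.025 mL/hr
Volume infused so far = 32.025 mL/hr × 8.1 hr = 259.4025 mL
Volume remaining = 427 − 259.4025 = 167.5975 mL
New rate:
Dose = 4.4 mcg/kg/min × 56.81818 kg = 250 mcg/min
250 mcg/min × 60 min/hr = 15000 mcg/hr
Rate = 15000 mcg/hr ÷ 81.96721 mcg/mL = 183 mL/hr
Time remaining = 167.5975 mL ÷ 183 mL/hr = 0.9158333 hr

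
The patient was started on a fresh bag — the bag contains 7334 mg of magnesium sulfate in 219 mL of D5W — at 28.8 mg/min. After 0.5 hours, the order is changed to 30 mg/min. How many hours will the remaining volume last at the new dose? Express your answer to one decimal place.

Initial rate:
28.8 mg/min × 60 min/hr = 1728 mg/hr
Concentration = 7334 mg ÷ 219 mL = 33.48858 mg/mL
Rate = 1728 mg/hr ÷ 33.48858 mg/mL = 51.59967 mL/hr
Volume infused so far = 51.59967 mL/hr × 0.5 hr = 25.79984 mL
Volume remaining = 219 − 25.79984 = 193.2002 mL
New rate:
30 mg/min × 60 min/hr = 1800 mg/hr
Rate = 1800 mg/hr ÷ 33.48858 mg/mL = 53.74966 mL/hr
Time remaining = 193.2002 mL ÷ 53.74966 mL/hr = 3.594444 hr

3.6 hours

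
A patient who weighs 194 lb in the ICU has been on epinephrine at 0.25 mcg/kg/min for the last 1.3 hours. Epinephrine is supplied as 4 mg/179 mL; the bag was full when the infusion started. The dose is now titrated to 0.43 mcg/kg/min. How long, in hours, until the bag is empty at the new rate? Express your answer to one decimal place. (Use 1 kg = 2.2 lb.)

Initial rate:
Weight = 194 lb ÷ 2.2 lb/kg = 88.18182 kg
Dose = 0.25 mcg/kg/min × 88.18182 kg = 22.04545 mcg/min
22.04545 mcg/min × 60 min/hr = 1322.727 mcg/hr
Concentration = 4 mg ÷ 179 mL = 0.02234637 mg/mL = 22.34637 mcg/mL
Rate = 1322.727 mcg/hr ÷ 22.34637 mcg/mL = 59.19205 mL/hr
Volume infused so far = 59.19205 mL/hr × 1.3 hr = 76.94966 mL
Volume remaining = 179 − 76.94966 = 102.0503 mL
New rate:
Dose = 0.43 mcg/kg/min × 88.18182 kg = 37.91818 mcg/min
37.91818 mcg/min × 60 min/hr = 2275.091 mcg/hr
Rate = 2275.091 mcg/hr ÷ 22.34637 mcg/mL = 101.8103 mL/hr
Time remaining = 102.0503 mL ÷ 101.8103 mL/hr = 1.002358 hr

1.0 hours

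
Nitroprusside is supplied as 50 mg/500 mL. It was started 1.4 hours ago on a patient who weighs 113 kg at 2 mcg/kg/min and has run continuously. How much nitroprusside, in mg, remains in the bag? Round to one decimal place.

Dose = 2 mcg/kg/min × 113 kg = 226 mcg/min
226 mcg/min × 60 min/hr = 13560 mcg/hr
Concentration = 50 mg ÷ 500 mL = 0.1 mg/mL = 100 mcg/mL
Rate = 13560 mcg/hr ÷ 100 mcg/mL = 135.6 mL/hr
Volume infused = 135.6 mL/hr × 1.4 hr = 189.84 mL
Volume remaining = 500 − 189.84 = 310.16 mL
Drug remaining = 310.16 mL × 100 mcg/mL = 31016 mcg = 31.016 mg

31.0 mg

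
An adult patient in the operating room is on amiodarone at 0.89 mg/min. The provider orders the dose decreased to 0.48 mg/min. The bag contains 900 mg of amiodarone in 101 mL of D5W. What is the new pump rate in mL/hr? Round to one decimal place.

0.48 mg/min × 60 min/hr = 28.8 mg/hr
Concentration = 900 mg ÷ 101 mL = 8.910891 mg/mL
Rate = 28.8 mg/hr ÷ 8.910891 mg/mL = 3.232 mL/hr

3.2 mL/hr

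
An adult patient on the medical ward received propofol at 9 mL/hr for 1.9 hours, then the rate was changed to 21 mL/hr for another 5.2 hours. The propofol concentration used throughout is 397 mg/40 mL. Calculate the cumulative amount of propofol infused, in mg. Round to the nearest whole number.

Concentration = 397 mg ÷ 40 mL = 9.925 mg/mL
Stage 1: 9 mL/hr × 1.9 hr = 17.1 mL → 17.1 mL × 9.925 mg/mL = 169.7175 mg
Stage 2: 21 mL/hr × 5.2 hr = 109.2 mL → 109.2 mL × 9.925 mg/mL = 1083.81 mg
Total = 169.7175 + 1083.81 = 1253.528 mg

1254 mg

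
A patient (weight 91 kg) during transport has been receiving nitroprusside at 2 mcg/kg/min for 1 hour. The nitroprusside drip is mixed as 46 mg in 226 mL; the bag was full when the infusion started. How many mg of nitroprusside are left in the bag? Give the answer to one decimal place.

35.1 mg

Dose = 2 mcg/kg/min × 91 kg = 182 mcg/min
182 mcg/min × 60 min/hr = 10920 mcg/hr
Concentration = 46 mg ÷ 226 mL = 0.2035398 mg/mL = 203.5398 mcg/mL
Rate = 10920 mcg/hr ÷ 203.5398 mcg/mL = 53.65043 mL/hr
Volume infused = 53.65043 mL/hr × 1 hr = 53.65043 mL
Volume remaining = 226 − 53.65043 = 172.3496 mL
Drug remaining = 172.3496 mL × 203.5398 mcg/mL = 35080 mcg = 35.08 mg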